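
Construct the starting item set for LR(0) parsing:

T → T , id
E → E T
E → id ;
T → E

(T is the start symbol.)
{ [E → . E T], [E → . id ;], [T → . E], [T → . T , id], [T' → . T] }

First, augment the grammar with T' → T
I₀ = CLOSURE({ [T' → . T] }):
  [T' → . T] has the dot before T: add [T → . T , id], [T → . E]
  [T → . E] has the dot before E: add [E → . E T], [E → . id ;]
No further items can be added.

I₀ = { [E → . E T], [E → . id ;], [T → . E], [T → . T , id], [T' → . T] }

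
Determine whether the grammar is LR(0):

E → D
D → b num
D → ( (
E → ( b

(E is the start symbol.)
Yes, the grammar is LR(0)

Augment with E' → E and build the canonical LR(0) collection (I0 = CLOSURE({[E' → . E]}), then GOTO on every symbol after a dot until no new states appear). It has 8 states:
  I0: { [D → . ( (], [D → . b num], [E → . ( b], [E → . D], [E' → . E] }  — shift
  I1: { [D → ( . (], [E → ( . b] }  — shift
  I2: { [E → D .] }  — reduce
  I3: { [E' → E .] }  — accept
  I4: { [D → b . num] }  — shift
  I5: { [D → b num .] }  — reduce
  I6: { [D → ( ( .] }  — reduce
  I7: { [E → ( b .] }  — reduce

Every state is either a pure shift/goto state or contains exactly one complete item and nothing to shift — no conflicts. The grammar is LR(0).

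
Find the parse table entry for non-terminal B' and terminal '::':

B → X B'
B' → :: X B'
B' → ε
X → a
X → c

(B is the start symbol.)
To find M[B', '::'], we find productions for B' where '::' is in the predict set (PREDICT(N → α) = (FIRST(α) \ {ε}) ∪ (FOLLOW(N) if α ⇒* ε)).

Relevant sets:
  FOLLOW(B') = { $ }

B' → :: X B': PREDICT = { '::' }
  '::' is in predict set, so this production goes in M[B', '::']
B' → ε: PREDICT = { $ }

M[B', '::'] = B' → :: X B'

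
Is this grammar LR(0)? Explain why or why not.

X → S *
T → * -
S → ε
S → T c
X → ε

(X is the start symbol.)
No. Shift-reduce conflict between [S → .] and [T → . * -]

Augment with X' → X and build the canonical LR(0) collection (I0 = CLOSURE({[X' → . X]}), then GOTO on every symbol after a dot until no new states appear). It has 8 states:
  I0: { [S → . T c], [S → .], [T → . * -], [X → . S *], [X → .], [X' → . X] }  — shift, 2 reduces
  I1: { [T → * . -] }  — shift
  I2: { [X → S . *] }  — shift
  I3: { [S → T . c] }  — shift
  I4: { [X' → X .] }  — accept
  I5: { [S → T c .] }  — reduce
  I6: { [X → S * .] }  — reduce
  I7: { [T → * - .] }  — reduce

Conflict in state I0:
  Shift-reduce conflict between [S → .] and [T → . * -]
So the grammar is NOT LR(0).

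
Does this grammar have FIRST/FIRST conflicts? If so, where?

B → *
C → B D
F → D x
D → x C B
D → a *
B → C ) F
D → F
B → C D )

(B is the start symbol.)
Yes. B → '*' / B → C ')' F on { '*' }; B → '*' / B → C D ')' on { '*' }; B → C ')' F / B → C D ')' on { '*' }; D → x C B / D → F on { 'x' }; D → a '*' / D → F on { 'a' }

A FIRST/FIRST conflict occurs when two productions N → α and N → β for the same non-terminal have FIRST(α) ∩ FIRST(β) ≠ ∅ (with ε ∈ FIRST of a nullable right-hand side, so two nullable alternatives also conflict).

FIRST sets of the non-terminals at (or reachable through a nullable prefix from) the front of some alternative:
  FIRST(C) = { '*' }
  FIRST(F) = { 'a', 'x' }

Productions for B:
  B → *: FIRST = { '*' }
  B → C ) F: FIRST = { '*' }
  B → C D ): FIRST = { '*' }
Productions for D:
  D → x C B: FIRST = { 'x' }
  D → a *: FIRST = { 'a' }
  D → F: FIRST = { 'a', 'x' }
C, F have only one production, so no FIRST/FIRST conflict is possible there.

Conflict for B: B → * and B → C ) F
  Overlap: { '*' }
Conflict for B: B → * and B → C D )
  Overlap: { '*' }
Conflict for B: B → C ) F and B → C D )
  Overlap: { '*' }
Conflict for D: D → x C B and D → F
  Overlap: { 'x' }
Conflict for D: D → a * and D → F
  Overlap: { 'a' }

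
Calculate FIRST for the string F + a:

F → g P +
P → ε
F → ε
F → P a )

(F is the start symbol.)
FIRST sets of the non-terminals involved (from the grammar, by fixed-point iteration):
  FIRST(F) = { 'a', 'g', ε }

To compute FIRST(F + a), process the symbols left to right:
Symbol F is a non-terminal. Add FIRST(F) \ {ε} = { 'a', 'g' }
F is nullable (ε ∈ FIRST(F)), continue to the next symbol.
Symbol + is a terminal. Add '+' and stop.
FIRST(F + a) = { '+', 'a', 'g' }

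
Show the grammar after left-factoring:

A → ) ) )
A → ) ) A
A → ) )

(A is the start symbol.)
Left-factoring transforms A → αβ₁ | αβ₂ into A → αA' and A' → β₁ | β₂
(α is the longest common prefix among the alternatives). Repeat until
no nonterminal has two alternatives with a common prefix.

Round 1: A has alternatives sharing prefix ') )'. Introduce A': A → ) ) A'
  Add: A' → )
  Add: A' → A
  Add: A' → ε

No remaining common prefixes — done.

Resulting grammar:
A → ) ) A'
A' → )
A' → A
A' → ε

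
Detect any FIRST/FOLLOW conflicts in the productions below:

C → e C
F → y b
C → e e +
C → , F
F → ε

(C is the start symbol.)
Nullable non-terminals: F.

F: nullable alternative(s) F → ε; FOLLOW(F) = { $ }
  F → y b: FIRST \ {ε} = { 'y' } — disjoint from FOLLOW(F)
  F → ε: FIRST \ {ε} = { } — this is the only nullable alternative, skip

C has no nullable alternative, so no FIRST/FOLLOW check is needed there.

No FIRST/FOLLOW conflicts found.

Answer: No FIRST/FOLLOW conflicts.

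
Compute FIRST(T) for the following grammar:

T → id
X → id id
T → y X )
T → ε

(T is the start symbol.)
To compute FIRST(T), examine every production with T on the left-hand side, reading each right-hand side left to right until a non-nullable symbol is reached.

From T → id:
  - id is a terminal: add 'id' and stop
From T → y X ):
  - y is a terminal: add 'y' and stop
From T → ε:
  - ε-production, so ε ∈ FIRST(T)

Collecting: FIRST(T) = { 'id', 'y', ε }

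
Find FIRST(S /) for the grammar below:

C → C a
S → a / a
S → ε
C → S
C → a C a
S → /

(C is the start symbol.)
{ '/', 'a' }

FIRST sets of the non-terminals involved (from the grammar, by fixed-point iteration):
  FIRST(S) = { '/', 'a', ε }

To compute FIRST(S /), process the symbols left to right:
Symbol S is a non-terminal. Add FIRST(S) \ {ε} = { '/', 'a' }
S is nullable (ε ∈ FIRST(S)), continue to the next symbol.
Symbol / is a terminal. Add '/' and stop.
FIRST(S /) = { '/', 'a' }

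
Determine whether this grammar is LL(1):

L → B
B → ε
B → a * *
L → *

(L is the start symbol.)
A grammar is LL(1) if for each non-terminal N with multiple productions, the predict sets of those productions are pairwise disjoint, where PREDICT(N → α) = (FIRST(α) \ {ε}) ∪ (FOLLOW(N) if α ⇒* ε).

Relevant sets:
  FIRST(B) = { 'a', ε }
  FOLLOW(L) = { $ }
  FOLLOW(B) = { $ }

For L:
  PREDICT(L → B) = { $, 'a' }
  PREDICT(L → '*') = { '*' }
For B:
  PREDICT(B → ε) = { $ }
  PREDICT(B → a '*' '*') = { 'a' }

All predict sets are disjoint. The grammar IS LL(1).

Answer: Yes, the grammar is LL(1).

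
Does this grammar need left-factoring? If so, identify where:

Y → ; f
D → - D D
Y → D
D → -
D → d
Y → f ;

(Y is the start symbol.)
Yes, D has productions with common prefix '-'

Left-factoring is needed when two productions for the same non-terminal
share a common prefix on the right-hand side.

Productions for Y:
  Y → ; f
  Y → D
  Y → f ;
Productions for D:
  D → - D D
  D → -
  D → d

Found common prefix '-' in productions for D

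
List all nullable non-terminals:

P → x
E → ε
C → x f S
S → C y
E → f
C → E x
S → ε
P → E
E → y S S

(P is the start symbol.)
ε-productions: E → ε, S → ε
So E, S are immediately nullable.
P → E: every symbol on the right is nullable, so P is nullable too.
No further non-terminal can be added: every production for the remaining non-terminals contains a terminal or a non-nullable non-terminal.
Nullable = { 'E', 'P', 'S' }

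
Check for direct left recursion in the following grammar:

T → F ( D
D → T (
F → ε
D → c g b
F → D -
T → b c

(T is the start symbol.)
No direct left recursion

Direct left recursion occurs when N → N α for some non-terminal N (the right-hand side begins with the left-hand side itself).

T → F ( D: starts with F
D → T (: starts with T
F → ε: starts with ε
D → c g b: starts with c
F → D -: starts with D
T → b c: starts with b

No direct left recursion found.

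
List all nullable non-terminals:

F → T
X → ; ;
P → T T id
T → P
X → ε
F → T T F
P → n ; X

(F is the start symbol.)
{ 'X' }

ε-productions: X → ε
So X is immediately nullable.
No further non-terminal can be added: every production for the remaining non-terminals contains a terminal or a non-nullable non-terminal.
Nullable = { 'X' }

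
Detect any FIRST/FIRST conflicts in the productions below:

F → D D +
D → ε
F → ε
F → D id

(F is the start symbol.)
No FIRST/FIRST conflicts.

FIRST sets of the non-terminals at (or reachable through a nullable prefix from) the front of some alternative:
  FIRST(D) = { ε }

Productions for F:
  F → D D +: FIRST = { '+' }
  F → ε: FIRST = { ε }
  F → D id: FIRST = { 'id' }
D has only one production, so no FIRST/FIRST conflict is possible there.

All alternatives of each non-terminal have pairwise disjoint FIRST sets.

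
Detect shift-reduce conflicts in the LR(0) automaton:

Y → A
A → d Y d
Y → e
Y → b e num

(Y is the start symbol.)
No shift-reduce conflicts

A shift-reduce conflict occurs when an LR(0) state has both:
  - a complete (reduce) item [A → α .] (dot at the end), and
  - a shift item [B → β . c γ] (dot before a terminal).

Augment with Y' → Y and build the canonical LR(0) collection (I0 = CLOSURE({[Y' → . Y]}), then GOTO on every symbol after a dot until no new states appear). It has 10 states:
  I0: { [A → . d Y d], [Y → . A], [Y → . b e num], [Y → . e], [Y' → . Y] }  — shift
  I1: { [Y → A .] }  — reduce
  I2: { [Y' → Y .] }  — accept
  I3: { [Y → b . e num] }  — shift
  I4: { [A → . d Y d], [A → d . Y d], [Y → . A], [Y → . b e num], [Y → . e] }  — shift
  I5: { [Y → e .] }  — reduce
  I6: { [A → d Y . d] }  — shift
  I7: { [A → d Y d .] }  — reduce
  I8: { [Y → b e . num] }  — shift
  I9: { [Y → b e num .] }  — reduce

No state contains both a complete item and a shift item.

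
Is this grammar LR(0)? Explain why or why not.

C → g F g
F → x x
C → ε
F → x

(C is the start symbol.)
A grammar is LR(0) if no state in the canonical LR(0) collection has:
  - both a shift item (dot before a terminal) and a complete item (shift-reduce conflict), or
  - two or more complete items (reduce-reduce conflict; the accept item [C' → C .] counts as a complete item here).

Augment with C' → C and build the canonical LR(0) collection (I0 = CLOSURE({[C' → . C]}), then GOTO on every symbol after a dot until no new states appear). It has 7 states:
  I0: { [C → . g F g], [C → .], [C' → . C] }  — shift, reduce
  I1: { [C' → C .] }  — accept
  I2: { [C → g . F g], [F → . x x], [F → . x] }  — shift
  I3: { [C → g F . g] }  — shift
  I4: { [F → x . x], [F → x .] }  — shift, reduce
  I5: { [F → x x .] }  — reduce
  I6: { [C → g F g .] }  — reduce

Conflict in state I0:
  Shift-reduce conflict between [C → .] and [C → . g F g]
So the grammar is NOT LR(0).

Answer: No. Shift-reduce conflict between [C → .] and [C → . g F g]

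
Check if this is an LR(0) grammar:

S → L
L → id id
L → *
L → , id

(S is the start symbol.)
A grammar is LR(0) if no state in the canonical LR(0) collection has:
  - both a shift item (dot before a terminal) and a complete item (shift-reduce conflict), or
  - two or more complete items (reduce-reduce conflict; the accept item [S' → S .] counts as a complete item here).

Augment with S' → S and build the canonical LR(0) collection (I0 = CLOSURE({[S' → . S]}), then GOTO on every symbol after a dot until no new states appear). It has 8 states:
  I0: { [L → . *], [L → . , id], [L → . id id], [S → . L], [S' → . S] }  — shift
  I1: { [L → * .] }  — reduce
  I2: { [L → , . id] }  — shift
  I3: { [S → L .] }  — reduce
  I4: { [S' → S .] }  — accept
  I5: { [L → id . id] }  — shift
  I6: { [L → id id .] }  — reduce
  I7: { [L → , id .] }  — reduce

Every state is either a pure shift/goto state or contains exactly one complete item and nothing to shift — no conflicts. The grammar is LR(0).

Answer: Yes, the grammar is LR(0)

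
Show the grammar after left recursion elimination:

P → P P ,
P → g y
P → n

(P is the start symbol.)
P is directly left-recursive. The standard transformation for
  A → A α₁ | ... | A α_m | β₁ | ... | β_n
is
  A  → β₁ A' | ... | β_n A'
  A' → α₁ A' | ... | α_m A' | ε

P → g y becomes P → g y P'
P → n becomes P → n P'
P → P P , becomes P' → P , P'
Add P' → ε

Resulting grammar:
P → g y P'
P → n P'
P' → P , P'
P' → ε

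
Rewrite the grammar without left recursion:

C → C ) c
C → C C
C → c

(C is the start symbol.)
C is directly left-recursive. The standard transformation for
  A → A α₁ | ... | A α_m | β₁ | ... | β_n
is
  A  → β₁ A' | ... | β_n A'
  A' → α₁ A' | ... | α_m A' | ε

C → c becomes C → c C'
C → C ) c becomes C' → ) c C'
C → C C becomes C' → C C'
Add C' → ε

Resulting grammar:
C → c C'
C' → ) c C'
C' → C C'
C' → ε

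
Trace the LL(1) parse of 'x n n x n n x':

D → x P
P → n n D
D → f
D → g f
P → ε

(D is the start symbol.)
LL(1) parsing maintains a stack (initially the start symbol over $) and the input. At each step: if the stack top is a terminal, match it against the current input token; if it is a non-terminal N, replace it with the RHS of M[N, lookahead] (the unique production whose predict set contains the lookahead).

Stack is shown with the top on the left.

Stack    Input            Action
--------------------------------
D $      x n n x n n x $  output D → x P
x P $    x n n x n n x $  match 'x'
P $      n n x n n x $    output P → n n D
n n D $  n n x n n x $    match 'n'
n D $    n x n n x $      match 'n'
D $      x n n x $        output D → x P
x P $    x n n x $        match 'x'
P $      n n x $          output P → n n D
n n D $  n n x $          match 'n'
n D $    n x $            match 'n'
D $      x $              output D → x P
x P $    x $              match 'x'
P $      $                output P → ε
$        $                accept

The string is accepted.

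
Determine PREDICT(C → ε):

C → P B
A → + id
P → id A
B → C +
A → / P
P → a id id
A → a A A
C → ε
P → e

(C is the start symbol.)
PREDICT(C → ε) = (FIRST(RHS) \ {ε}) ∪ (FOLLOW(C) if ε ∈ FIRST(RHS), i.e. RHS ⇒* ε)
The right-hand side is ε (FIRST(ε) = { ε }), so the predict set is FOLLOW(C) = { $, '+' }
PREDICT(C → ε) = { $, '+' }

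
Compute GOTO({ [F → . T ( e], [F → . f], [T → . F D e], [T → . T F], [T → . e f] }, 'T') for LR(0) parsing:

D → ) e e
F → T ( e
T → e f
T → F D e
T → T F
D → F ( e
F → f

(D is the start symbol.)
{ [F → . T ( e], [F → . f], [F → T . ( e], [T → . F D e], [T → . T F], [T → . e f], [T → T . F] }

GOTO(I, 'T') = CLOSURE({ [A → αX.β] : [A → α.Xβ] ∈ I, X = 'T' })

Items with dot before 'T', with the dot advanced:
  [F → . T ( e] → [F → T . ( e]
  [T → . T F] → [T → T . F]
Closure of the advanced items:
  [T → T . F] has the dot before F: add [F → . T ( e], [F → . f]
  [F → . T ( e] has the dot before T: add [T → . e f], [T → . F D e], [T → . T F]

GOTO = { [F → . T ( e], [F → . f], [F → T . ( e], [T → . F D e], [T → . T F], [T → . e f], [T → T . F] }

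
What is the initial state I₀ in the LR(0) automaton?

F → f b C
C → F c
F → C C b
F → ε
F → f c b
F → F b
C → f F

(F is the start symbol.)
First, augment the grammar with F' → F
I₀ = CLOSURE({ [F' → . F] }):
  [F' → . F] has the dot before F: add [F → . f b C], [F → . C C b], [F → .], [F → . f c b], [F → . F b]
  [F → . C C b] has the dot before C: add [C → . F c], [C → . f F]
No further items can be added.

I₀ = { [C → . F c], [C → . f F], [F → . C C b], [F → . F b], [F → . f b C], [F → . f c b], [F → .], [F' → . F] }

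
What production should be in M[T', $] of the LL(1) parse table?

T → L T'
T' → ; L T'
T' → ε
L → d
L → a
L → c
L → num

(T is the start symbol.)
To find M[T', $], we find productions for T' where $ is in the predict set (PREDICT(N → α) = (FIRST(α) \ {ε}) ∪ (FOLLOW(N) if α ⇒* ε)).

Relevant sets:
  FOLLOW(T') = { $ }

T' → ; L T': PREDICT = { ';' }
T' → ε: PREDICT = { $ }
  $ is in predict set, so this production goes in M[T', $]

M[T', $] = T' → ε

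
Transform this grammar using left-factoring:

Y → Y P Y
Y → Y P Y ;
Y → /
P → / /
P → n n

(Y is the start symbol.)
Left-factoring transforms A → αβ₁ | αβ₂ into A → αA' and A' → β₁ | β₂
(α is the longest common prefix among the alternatives). Repeat until
no nonterminal has two alternatives with a common prefix.

Round 1: Y has alternatives sharing prefix 'Y P Y'. Introduce Y': Y → Y P Y Y'
  Add: Y' → ε
  Add: Y' → ;

No remaining common prefixes — done.

Resulting grammar:
Y → Y P Y Y'
Y' → ε
Y' → ;
Y → /
P → / /
P → n n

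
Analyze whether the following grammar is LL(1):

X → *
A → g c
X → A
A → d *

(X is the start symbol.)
A grammar is LL(1) if for each non-terminal N with multiple productions, the predict sets of those productions are pairwise disjoint, where PREDICT(N → α) = (FIRST(α) \ {ε}) ∪ (FOLLOW(N) if α ⇒* ε).

Relevant sets:
  FIRST(A) = { 'd', 'g' }

For X:
  PREDICT(X → '*') = { '*' }
  PREDICT(X → A) = { 'd', 'g' }
For A:
  PREDICT(A → g c) = { 'g' }
  PREDICT(A → d '*') = { 'd' }

All predict sets are disjoint. The grammar IS LL(1).

Answer: Yes, the grammar is LL(1).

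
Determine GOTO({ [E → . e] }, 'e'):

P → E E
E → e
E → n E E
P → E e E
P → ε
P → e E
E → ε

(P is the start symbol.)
{ [E → e .] }

GOTO(I, 'e') = CLOSURE({ [A → αX.β] : [A → α.Xβ] ∈ I, X = 'e' })

Items with dot before 'e', with the dot advanced:
  [E → . e] → [E → e .]
Closure adds nothing (no advanced item has the dot before a non-terminal).

GOTO = { [E → e .] }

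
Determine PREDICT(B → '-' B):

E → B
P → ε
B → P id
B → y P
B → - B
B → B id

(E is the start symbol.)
{ '-' }

PREDICT(B → '-' B) = (FIRST(RHS) \ {ε}) ∪ (FOLLOW(B) if ε ∈ FIRST(RHS), i.e. RHS ⇒* ε)
FIRST('-' B) = { '-' }
ε ∉ FIRST('-' B), so FOLLOW(B) is not added.
PREDICT(B → '-' B) = { '-' }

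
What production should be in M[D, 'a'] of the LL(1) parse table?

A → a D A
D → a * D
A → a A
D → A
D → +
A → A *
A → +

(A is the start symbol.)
To find M[D, 'a'], we find productions for D where 'a' is in the predict set (PREDICT(N → α) = (FIRST(α) \ {ε}) ∪ (FOLLOW(N) if α ⇒* ε)).

Relevant sets:
  FIRST(A) = { '+', 'a' }

D → a * D: PREDICT = { 'a' }
  'a' is in predict set, so this production goes in M[D, 'a']
D → A: PREDICT = { '+', 'a' }
  'a' is in predict set, so this production goes in M[D, 'a']
D → +: PREDICT = { '+' }

M[D, 'a'] = D → a * D, D → A  (a multiply-defined cell — the grammar is not LL(1))

Answer: D → a * D, D → A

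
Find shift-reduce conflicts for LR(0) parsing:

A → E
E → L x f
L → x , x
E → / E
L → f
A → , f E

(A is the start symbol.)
No shift-reduce conflicts

Augment with A' → A and build the canonical LR(0) collection (I0 = CLOSURE({[A' → . A]}), then GOTO on every symbol after a dot until no new states appear). It has 15 states:
  I0: { [A → . , f E], [A → . E], [A' → . A], [E → . / E], [E → . L x f], [L → . f], [L → . x , x] }  — shift
  I1: { [A → , . f E] }  — shift
  I2: { [E → . / E], [E → . L x f], [E → / . E], [L → . f], [L → . x , x] }  — shift
  I3: { [A' → A .] }  — accept
  I4: { [A → E .] }  — reduce
  I5: { [E → L . x f] }  — shift
  I6: { [L → f .] }  — reduce
  I7: { [L → x . , x] }  — shift
  I8: { [L → x , . x] }  — shift
  I9: { [L → x , x .] }  — reduce
  I10: { [E → L x . f] }  — shift
  I11: { [E → L x f .] }  — reduce
  I12: { [E → / E .] }  — reduce
  I13: { [A → , f . E], [E → . / E], [E → . L x f], [L → . f], [L → . x , x] }  — shift
  I14: { [A → , f E .] }  — reduce

No state contains both a complete item and a shift item.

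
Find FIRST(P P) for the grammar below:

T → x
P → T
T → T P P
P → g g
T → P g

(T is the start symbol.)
FIRST sets of the non-terminals involved (from the grammar, by fixed-point iteration):
  FIRST(P) = { 'g', 'x' }

To compute FIRST(P P), process the symbols left to right:
Symbol P is a non-terminal. Add FIRST(P) \ {ε} = { 'g', 'x' }
P is not nullable (ε ∉ FIRST(P)), so stop here.
FIRST(P P) = { 'g', 'x' }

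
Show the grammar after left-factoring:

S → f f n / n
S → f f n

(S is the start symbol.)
Left-factoring transforms A → αβ₁ | αβ₂ into A → αA' and A' → β₁ | β₂
(α is the longest common prefix among the alternatives). Repeat until
no nonterminal has two alternatives with a common prefix.

Round 1: S has alternatives sharing prefix 'f f n'. Introduce S': S → f f n S'
  Add: S' → / n
  Add: S' → ε

No remaining common prefixes — done.

Resulting grammar:
S → f f n S'
S' → / n
S' → ε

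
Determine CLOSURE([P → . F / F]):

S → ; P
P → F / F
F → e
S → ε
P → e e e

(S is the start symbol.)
To compute CLOSURE, for each item [A → α.Bβ] where B is a non-terminal, add [B → .γ] for all productions B → γ; repeat for the newly added items until nothing changes.

Start with: [P → . F / F]
  [P → . F / F] has the dot before F: add [F → . e]
No further items can be added.

CLOSURE = { [F → . e], [P → . F / F] }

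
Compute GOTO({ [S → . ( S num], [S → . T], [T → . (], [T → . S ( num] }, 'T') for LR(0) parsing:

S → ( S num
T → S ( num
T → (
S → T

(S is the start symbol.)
{ [S → T .] }

GOTO(I, 'T') = CLOSURE({ [A → αX.β] : [A → α.Xβ] ∈ I, X = 'T' })

Items with dot before 'T', with the dot advanced:
  [S → . T] → [S → T .]
Closure adds nothing (no advanced item has the dot before a non-terminal).

GOTO = { [S → T .] }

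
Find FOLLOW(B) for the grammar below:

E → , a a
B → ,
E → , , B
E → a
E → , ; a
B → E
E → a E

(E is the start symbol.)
In E → , , B: B is at the end, add FOLLOW(E)

The FOLLOW sets referred to above (computed the same way, to a fixed point):
  FOLLOW(E) = { $ }

Taking the union: FOLLOW(B) = { $ }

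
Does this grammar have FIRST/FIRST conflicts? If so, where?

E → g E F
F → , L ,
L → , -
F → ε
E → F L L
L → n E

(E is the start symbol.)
A FIRST/FIRST conflict occurs when two productions N → α and N → β for the same non-terminal have FIRST(α) ∩ FIRST(β) ≠ ∅ (with ε ∈ FIRST of a nullable right-hand side, so two nullable alternatives also conflict).

FIRST sets of the non-terminals at (or reachable through a nullable prefix from) the front of some alternative:
  FIRST(F) = { ',', ε }
  FIRST(L) = { ',', 'n' }

Productions for E:
  E → g E F: FIRST = { 'g' }
  E → F L L: FIRST = { ',', 'n' }
Productions for F:
  F → , L ,: FIRST = { ',' }
  F → ε: FIRST = { ε }
Productions for L:
  L → , -: FIRST = { ',' }
  L → n E: FIRST = { 'n' }

All alternatives of each non-terminal have pairwise disjoint FIRST sets.

Answer: No FIRST/FIRST conflicts.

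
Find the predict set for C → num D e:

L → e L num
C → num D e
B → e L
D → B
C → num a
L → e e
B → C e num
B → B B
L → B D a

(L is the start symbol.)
PREDICT(C → num D e) = (FIRST(RHS) \ {ε}) ∪ (FOLLOW(C) if ε ∈ FIRST(RHS), i.e. RHS ⇒* ε)
FIRST(num D e) = { 'num' }
ε ∉ FIRST(num D e), so FOLLOW(C) is not added.
PREDICT(C → num D e) = { 'num' }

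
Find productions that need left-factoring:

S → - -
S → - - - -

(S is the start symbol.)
Left-factoring is needed when two productions for the same non-terminal
share a common prefix on the right-hand side.

Productions for S:
  S → - -
  S → - - - -

Found common prefix '- -' in productions for S

Answer: Yes, S has productions with common prefix '- -'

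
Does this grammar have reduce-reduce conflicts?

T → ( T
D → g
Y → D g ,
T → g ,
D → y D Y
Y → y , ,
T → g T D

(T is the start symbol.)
No reduce-reduce conflicts

Augment with T' → T and build the canonical LR(0) collection (I0 = CLOSURE({[T' → . T]}), then GOTO on every symbol after a dot until no new states appear). It has 18 states:
  I0: { [T → . ( T], [T → . g ,], [T → . g T D], [T' → . T] }  — shift
  I1: { [T → ( . T], [T → . ( T], [T → . g ,], [T → . g T D] }  — shift
  I2: { [T' → T .] }  — accept
  I3: { [T → . ( T], [T → . g ,], [T → . g T D], [T → g . ,], [T → g . T D] }  — shift
  I4: { [T → g , .] }  — reduce
  I5: { [D → . g], [D → . y D Y], [T → g T . D] }  — shift
  I6: { [T → g T D .] }  — reduce
  I7: { [D → g .] }  — reduce
  I8: { [D → . g], [D → . y D Y], [D → y . D Y] }  — shift
  I9: { [D → . g], [D → . y D Y], [D → y D . Y], [Y → . D g ,], [Y → . y , ,] }  — shift
  I10: { [Y → D . g ,] }  — shift
  I11: { [D → y D Y .] }  — reduce
  I12: { [D → . g], [D → . y D Y], [D → y . D Y], [Y → y . , ,] }  — shift
  I13: { [Y → y , . ,] }  — shift
  I14: { [Y → y , , .] }  — reduce
  I15: { [Y → D g . ,] }  — shift
  I16: { [Y → D g , .] }  — reduce
  I17: { [T → ( T .] }  — reduce

No state contains more than one complete item.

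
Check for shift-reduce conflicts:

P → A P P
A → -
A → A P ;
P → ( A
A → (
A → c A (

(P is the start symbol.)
A shift-reduce conflict occurs when an LR(0) state has both:
  - a complete (reduce) item [A → α .] (dot at the end), and
  - a shift item [B → β . c γ] (dot before a terminal).

Augment with P' → P and build the canonical LR(0) collection (I0 = CLOSURE({[P' → . P]}), then GOTO on every symbol after a dot until no new states appear). It has 14 states:
  I0: { [A → . (], [A → . -], [A → . A P ;], [A → . c A (], [P → . ( A], [P → . A P P], [P' → . P] }  — shift
  I1: { [A → ( .], [A → . (], [A → . -], [A → . A P ;], [A → . c A (], [P → ( . A] }  — shift, reduce
  I2: { [A → - .] }  — reduce
  I3: { [A → . (], [A → . -], [A → . A P ;], [A → . c A (], [A → A . P ;], [P → . ( A], [P → . A P P], [P → A . P P] }  — shift
  I4: { [P' → P .] }  — accept
  I5: { [A → . (], [A → . -], [A → . A P ;], [A → . c A (], [A → c . A (] }  — shift
  I6: { [A → ( .] }  — reduce
  I7: { [A → . (], [A → . -], [A → . A P ;], [A → . c A (], [A → A . P ;], [A → c A . (], [P → . ( A], [P → . A P P] }  — shift
  I8: { [A → ( .], [A → . (], [A → . -], [A → . A P ;], [A → . c A (], [A → c A ( .], [P → ( . A] }  — shift, 2 reduces
  I9: { [A → A P . ;] }  — shift
  I10: { [A → A P ; .] }  — reduce
  I11: { [A → . (], [A → . -], [A → . A P ;], [A → . c A (], [A → A . P ;], [P → ( A .], [P → . ( A], [P → . A P P] }  — shift, reduce
  I12: { [A → . (], [A → . -], [A → . A P ;], [A → . c A (], [A → A P . ;], [P → . ( A], [P → . A P P], [P → A P . P] }  — shift
  I13: { [P → A P P .] }  — reduce

I1 contains reduce item [A → ( .] and shift items [A → . (], [A → . -], [A → . c A (] — shift-reduce conflict.
I8 contains reduce items [A → ( .], [A → c A ( .] and shift items [A → . (], [A → . -], [A → . c A (] — shift-reduce conflict.
I11 contains reduce item [P → ( A .] and shift items [A → . (], [A → . -], [A → . c A (], [P → . ( A] — shift-reduce conflict.

Answer: Yes — I1: [A → ( .] vs [A → . (]; I8: [A → ( .] vs [A → . (]; I11: [P → ( A .] vs [A → . (]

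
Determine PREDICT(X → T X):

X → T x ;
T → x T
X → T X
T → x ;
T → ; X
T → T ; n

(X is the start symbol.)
PREDICT(X → T X) = (FIRST(RHS) \ {ε}) ∪ (FOLLOW(X) if ε ∈ FIRST(RHS), i.e. RHS ⇒* ε)
FIRST(T) = { ';', 'x' }
FIRST(T X) = { ';', 'x' }
ε ∉ FIRST(T X), so FOLLOW(X) is not added.
PREDICT(X → T X) = { ';', 'x' }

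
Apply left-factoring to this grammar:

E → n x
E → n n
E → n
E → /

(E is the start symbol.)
Left-factoring transforms A → αβ₁ | αβ₂ into A → αA' and A' → β₁ | β₂
(α is the longest common prefix among the alternatives). Repeat until
no nonterminal has two alternatives with a common prefix.

Round 1: E has alternatives sharing prefix 'n'. Introduce E': E → n E'
  Add: E' → x
  Add: E' → n
  Add: E' → ε

No remaining common prefixes — done.

Resulting grammar:
E → n E'
E' → x
E' → n
E' → ε
E → /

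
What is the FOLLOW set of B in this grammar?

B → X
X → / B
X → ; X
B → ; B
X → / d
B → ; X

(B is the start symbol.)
{ $ }

B is the start symbol, so $ ∈ FOLLOW(B).
In X → / B: B is at the end, add FOLLOW(X)
In B → ; B: B is at the end; this adds FOLLOW(B) to itself — nothing new

The FOLLOW sets referred to above (computed the same way, to a fixed point):
  FOLLOW(X) = { $ }

Taking the union: FOLLOW(B) = { $ }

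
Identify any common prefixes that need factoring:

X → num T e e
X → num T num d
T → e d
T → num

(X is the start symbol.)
Yes, X has productions with common prefix 'num T'

Left-factoring is needed when two productions for the same non-terminal
share a common prefix on the right-hand side.

Productions for X:
  X → num T e e
  X → num T num d
Productions for T:
  T → e d
  T → num

Found common prefix 'num T' in productions for X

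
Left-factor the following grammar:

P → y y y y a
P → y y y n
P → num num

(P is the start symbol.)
P → y y y P'
P' → y a
P' → n
P → num num

Left-factoring transforms A → αβ₁ | αβ₂ into A → αA' and A' → β₁ | β₂
(α is the longest common prefix among the alternatives). Repeat until
no nonterminal has two alternatives with a common prefix.

Round 1: P has alternatives sharing prefix 'y y y'. Introduce P': P → y y y P'
  Add: P' → y a
  Add: P' → n

No remaining common prefixes — done.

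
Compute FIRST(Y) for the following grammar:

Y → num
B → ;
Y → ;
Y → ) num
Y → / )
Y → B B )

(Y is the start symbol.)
FIRST sets of the other non-terminals involved (by the same procedure, iterated to a fixed point):
  FIRST(B) = { ';' }

From Y → num:
  - num is a terminal: add 'num' and stop
From Y → ;:
  - ';' is a terminal: add ';' and stop
From Y → ) num:
  - ')' is a terminal: add ')' and stop
From Y → / ):
  - '/' is a terminal: add '/' and stop
From Y → B B ):
  - B is a non-terminal: add FIRST(B) \ {ε} = { ';' }
    B is not nullable, so stop

Collecting: FIRST(Y) = { ')', '/', ';', 'num' }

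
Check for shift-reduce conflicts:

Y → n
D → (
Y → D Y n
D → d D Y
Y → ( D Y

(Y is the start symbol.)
A shift-reduce conflict occurs when an LR(0) state has both:
  - a complete (reduce) item [A → α .] (dot at the end), and
  - a shift item [B → β . c γ] (dot before a terminal).

Augment with Y' → Y and build the canonical LR(0) collection (I0 = CLOSURE({[Y' → . Y]}), then GOTO on every symbol after a dot until no new states appear). It has 13 states:
  I0: { [D → . (], [D → . d D Y], [Y → . ( D Y], [Y → . D Y n], [Y → . n], [Y' → . Y] }  — shift
  I1: { [D → ( .], [D → . (], [D → . d D Y], [Y → ( . D Y] }  — shift, reduce
  I2: { [D → . (], [D → . d D Y], [Y → . ( D Y], [Y → . D Y n], [Y → . n], [Y → D . Y n] }  — shift
  I3: { [Y' → Y .] }  — accept
  I4: { [D → . (], [D → . d D Y], [D → d . D Y] }  — shift
  I5: { [Y → n .] }  — reduce
  I6: { [D → ( .] }  — reduce
  I7: { [D → . (], [D → . d D Y], [D → d D . Y], [Y → . ( D Y], [Y → . D Y n], [Y → . n] }  — shift
  I8: { [D → d D Y .] }  — reduce
  I9: { [Y → D Y . n] }  — shift
  I10: { [Y → D Y n .] }  — reduce
  I11: { [D → . (], [D → . d D Y], [Y → ( D . Y], [Y → . ( D Y], [Y → . D Y n], [Y → . n] }  — shift
  I12: { [Y → ( D Y .] }  — reduce

I1 contains reduce item [D → ( .] and shift items [D → . (], [D → . d D Y] — shift-reduce conflict.

Answer: Yes — I1: [D → ( .] vs [D → . (]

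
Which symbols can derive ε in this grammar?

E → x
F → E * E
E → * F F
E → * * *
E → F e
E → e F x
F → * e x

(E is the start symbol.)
None

There are no ε-productions, so no non-terminal can derive ε.
No non-terminals are nullable.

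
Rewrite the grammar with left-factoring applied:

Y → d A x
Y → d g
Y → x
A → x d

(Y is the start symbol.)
Left-factoring transforms A → αβ₁ | αβ₂ into A → αA' and A' → β₁ | β₂
(α is the longest common prefix among the alternatives). Repeat until
no nonterminal has two alternatives with a common prefix.

Round 1: Y has alternatives sharing prefix 'd'. Introduce Y': Y → d Y'
  Add: Y' → A x
  Add: Y' → g

No remaining common prefixes — done.

Resulting grammar:
Y → d Y'
Y' → A x
Y' → g
Y → x
A → x d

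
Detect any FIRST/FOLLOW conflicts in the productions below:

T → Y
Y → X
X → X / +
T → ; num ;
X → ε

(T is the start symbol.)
Yes. X → X '/' '+' with FOLLOW(X) on { '/' }

A FIRST/FOLLOW conflict occurs when a non-terminal N has a nullable alternative N → β (β ⇒* ε) and another alternative N → α with FIRST(α) ∩ FOLLOW(N) ≠ ∅: on such a lookahead the parser cannot decide between expanding α and letting N vanish via β.

Nullable non-terminals: T, X, Y.
FIRST sets used below: FIRST(Y) = { '/', ε }, FIRST(X) = { '/', ε }

T: nullable alternative(s) T → Y; FOLLOW(T) = { $ }
  T → Y: FIRST \ {ε} = { '/' } — this is the only nullable alternative, skip
  T → ; num ;: FIRST \ {ε} = { ';' } — disjoint from FOLLOW(T)

X: nullable alternative(s) X → ε; FOLLOW(X) = { $, '/' }
  X → X / +: FIRST \ {ε} = { '/' } — overlaps FOLLOW(X) on { '/' }: CONFLICT
  X → ε: FIRST \ {ε} = { } — this is the only nullable alternative, skip
Y has a nullable alternative but only one production, so nothing to check.

So the grammar has 1 FIRST/FOLLOW conflict (marked CONFLICT above).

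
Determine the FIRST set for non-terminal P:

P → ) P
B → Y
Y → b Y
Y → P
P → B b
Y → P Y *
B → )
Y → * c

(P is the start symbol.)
To compute FIRST(P), examine every production with P on the left-hand side, reading each right-hand side left to right until a non-nullable symbol is reached.

FIRST sets of the other non-terminals involved (by the same procedure, iterated to a fixed point):
  FIRST(B) = { ')', '*', 'b' }

From P → ) P:
  - ')' is a terminal: add ')' and stop
From P → B b:
  - B is a non-terminal: add FIRST(B) \ {ε} = { ')', '*', 'b' }
    B is not nullable, so stop

Collecting: FIRST(P) = { ')', '*', 'b' }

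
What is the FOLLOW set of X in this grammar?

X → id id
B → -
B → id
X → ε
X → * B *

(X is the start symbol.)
{ $ }

To compute FOLLOW(X), find every occurrence of X on a right-hand side N → α X β: add FIRST(β) \ {ε}, and if β is empty or nullable also add FOLLOW(N). Iterate to a fixed point.

X is the start symbol, so $ ∈ FOLLOW(X).
X does not occur on any right-hand side.

Taking the union: FOLLOW(X) = { $ }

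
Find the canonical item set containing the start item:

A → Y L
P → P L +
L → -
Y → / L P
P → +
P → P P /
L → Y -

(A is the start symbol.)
First, augment the grammar with A' → A
I₀ = CLOSURE({ [A' → . A] }):
  [A' → . A] has the dot before A: add [A → . Y L]
  [A → . Y L] has the dot before Y: add [Y → . / L P]
No further items can be added.

I₀ = { [A → . Y L], [A' → . A], [Y → . / L P] }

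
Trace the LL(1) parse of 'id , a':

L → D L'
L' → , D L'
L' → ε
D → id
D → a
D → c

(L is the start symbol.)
LL(1) parsing maintains a stack (initially the start symbol over $) and the input. At each step: if the stack top is a terminal, match it against the current input token; if it is a non-terminal N, replace it with the RHS of M[N, lookahead] (the unique production whose predict set contains the lookahead).

Stack is shown with the top on the left.

Stack     Input     Action
--------------------------
L $       id , a $  output L → D L'
D L' $    id , a $  output D → id
id L' $   id , a $  match 'id'
L' $      , a $     output L' → , D L'
, D L' $  , a $     match ','
D L' $    a $       output D → a
a L' $    a $       match 'a'
L' $      $         output L' → ε
$         $         accept

The string is accepted.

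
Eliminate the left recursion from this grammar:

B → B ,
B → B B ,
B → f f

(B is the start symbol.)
B → f f B'
B' → , B'
B' → B , B'
B' → ε

B is directly left-recursive. The standard transformation for
  A → A α₁ | ... | A α_m | β₁ | ... | β_n
is
  A  → β₁ A' | ... | β_n A'
  A' → α₁ A' | ... | α_m A' | ε

B → f f becomes B → f f B'
B → B , becomes B' → , B'
B → B B , becomes B' → B , B'
Add B' → ε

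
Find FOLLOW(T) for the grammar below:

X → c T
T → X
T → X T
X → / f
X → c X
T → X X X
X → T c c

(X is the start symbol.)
{ $, '/', 'c' }

To compute FOLLOW(T), find every occurrence of T on a right-hand side N → α T β: add FIRST(β) \ {ε}, and if β is empty or nullable also add FOLLOW(N). Iterate to a fixed point.

In X → c T: T is at the end, add FOLLOW(X)
In T → X T: T is at the end; this adds FOLLOW(T) to itself — nothing new
In X → T c c: T is followed by c c, add FIRST(c c) \ {ε} = { 'c' }

The FOLLOW sets referred to above (computed the same way, to a fixed point):
  FOLLOW(X) = { $, '/', 'c' }

Taking the union: FOLLOW(T) = { $, '/', 'c' }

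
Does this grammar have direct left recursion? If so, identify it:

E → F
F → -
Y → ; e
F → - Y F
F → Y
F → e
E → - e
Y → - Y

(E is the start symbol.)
E → F: starts with F
F → -: starts with '-'
Y → ; e: starts with ';'
F → - Y F: starts with '-'
F → Y: starts with Y
F → e: starts with e
E → - e: starts with '-'
Y → - Y: starts with '-'

No direct left recursion found.

Answer: No direct left recursion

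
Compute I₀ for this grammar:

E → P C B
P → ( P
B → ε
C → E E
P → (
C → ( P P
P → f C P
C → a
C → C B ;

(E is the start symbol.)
{ [E → . P C B], [E' → . E], [P → . ( P], [P → . (], [P → . f C P] }

First, augment the grammar with E' → E
I₀ = CLOSURE({ [E' → . E] }):
  [E' → . E] has the dot before E: add [E → . P C B]
  [E → . P C B] has the dot before P: add [P → . ( P], [P → . (], [P → . f C P]
No further items can be added.

I₀ = { [E → . P C B], [E' → . E], [P → . ( P], [P → . (], [P → . f C P] }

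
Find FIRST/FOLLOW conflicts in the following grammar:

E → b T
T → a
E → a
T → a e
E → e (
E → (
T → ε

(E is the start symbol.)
Nullable non-terminals: T.

T: nullable alternative(s) T → ε; FOLLOW(T) = { $ }
  T → a: FIRST \ {ε} = { 'a' } — disjoint from FOLLOW(T)
  T → a e: FIRST \ {ε} = { 'a' } — disjoint from FOLLOW(T)
  T → ε: FIRST \ {ε} = { } — this is the only nullable alternative, skip

E has no nullable alternative, so no FIRST/FOLLOW check is needed there.

No FIRST/FOLLOW conflicts found.

Answer: No FIRST/FOLLOW conflicts.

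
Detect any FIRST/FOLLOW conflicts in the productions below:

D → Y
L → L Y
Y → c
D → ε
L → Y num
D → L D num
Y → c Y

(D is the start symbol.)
No FIRST/FOLLOW conflicts.

A FIRST/FOLLOW conflict occurs when a non-terminal N has a nullable alternative N → β (β ⇒* ε) and another alternative N → α with FIRST(α) ∩ FOLLOW(N) ≠ ∅: on such a lookahead the parser cannot decide between expanding α and letting N vanish via β.

Nullable non-terminals: D.
FIRST sets used below: FIRST(Y) = { 'c' }, FIRST(L) = { 'c' }

D: nullable alternative(s) D → ε; FOLLOW(D) = { $, 'num' }
  D → Y: FIRST \ {ε} = { 'c' } — disjoint from FOLLOW(D)
  D → ε: FIRST \ {ε} = { } — this is the only nullable alternative, skip
  D → L D num: FIRST \ {ε} = { 'c' } — disjoint from FOLLOW(D)

L, Y have no nullable alternative, so no FIRST/FOLLOW check is needed there.

No FIRST/FOLLOW conflicts found.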